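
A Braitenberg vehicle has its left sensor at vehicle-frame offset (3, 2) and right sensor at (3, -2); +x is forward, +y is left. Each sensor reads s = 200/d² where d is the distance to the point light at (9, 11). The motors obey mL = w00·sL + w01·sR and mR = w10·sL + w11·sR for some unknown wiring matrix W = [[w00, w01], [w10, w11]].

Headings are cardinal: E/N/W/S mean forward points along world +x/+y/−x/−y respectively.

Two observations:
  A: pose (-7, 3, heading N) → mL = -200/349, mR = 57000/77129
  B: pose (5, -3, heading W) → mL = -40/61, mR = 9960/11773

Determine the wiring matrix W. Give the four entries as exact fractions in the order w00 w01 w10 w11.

obs A: pose=(-7,3,N) → sL=200/349, sR=200/221, mL=-200/349, mR=57000/77129
obs B: pose=(5,-3,W) → sL=40/61, sR=200/193, mL=-40/61, mR=9960/11773
sensor matrix S = [[200/349, 200/221], [40/61, 200/193]]; det S = 384000/908039717
solve [mL_A; mL_B] = S·[w00; w01] and [mR_A; mR_B] = S·[w10; w11]:
  w00 = -1, w01 = 0, w10 = 1/2, w11 = 1/2

-1 0 1/2 1/2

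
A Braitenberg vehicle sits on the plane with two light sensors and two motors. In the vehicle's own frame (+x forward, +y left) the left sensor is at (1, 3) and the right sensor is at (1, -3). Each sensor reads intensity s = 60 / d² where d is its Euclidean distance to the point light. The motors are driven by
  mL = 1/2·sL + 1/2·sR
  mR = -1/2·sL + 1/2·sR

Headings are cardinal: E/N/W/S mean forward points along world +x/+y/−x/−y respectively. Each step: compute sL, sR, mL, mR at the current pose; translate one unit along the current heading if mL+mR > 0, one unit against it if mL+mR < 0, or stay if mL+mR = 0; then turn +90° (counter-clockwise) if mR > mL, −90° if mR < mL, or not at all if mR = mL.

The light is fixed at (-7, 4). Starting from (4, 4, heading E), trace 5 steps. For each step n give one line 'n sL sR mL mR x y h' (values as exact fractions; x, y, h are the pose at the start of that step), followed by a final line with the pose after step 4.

0 20/51 20/51 20/51 0 4 4 E
1 30/113 30/41 2310/4633 1080/4633 5 4 S
2 60/137 12/25 1572/3425 72/3425 5 3 W
3 15/16 15/49 975/1568 -495/1568 4 3 N
4 20/51 20/51 20/51 0 4 4 E
final 5 4 S

n=0: pose=(4,4,E); sL=20/51, sR=20/51; mL=20/51, mR=0; mL+mR=20/51 → advance +1; mR−mL=-20/51 → turn -1·90°
n=1: pose=(5,4,S); sL=30/113, sR=30/41; mL=2310/4633, mR=1080/4633; mL+mR=30/41 → advance +1; mR−mL=-30/113 → turn -1·90°
n=2: pose=(5,3,W); sL=60/137, sR=12/25; mL=1572/3425, mR=72/3425; mL+mR=12/25 → advance +1; mR−mL=-60/137 → turn -1·90°
n=3: pose=(4,3,N); sL=15/16, sR=15/49; mL=975/1568, mR=-495/1568; mL+mR=15/49 → advance +1; mR−mL=-15/16 → turn -1·90°
n=4: pose=(4,4,E); sL=20/51, sR=20/51; mL=20/51, mR=0; mL+mR=20/51 → advance +1; mR−mL=-20/51 → turn -1·90°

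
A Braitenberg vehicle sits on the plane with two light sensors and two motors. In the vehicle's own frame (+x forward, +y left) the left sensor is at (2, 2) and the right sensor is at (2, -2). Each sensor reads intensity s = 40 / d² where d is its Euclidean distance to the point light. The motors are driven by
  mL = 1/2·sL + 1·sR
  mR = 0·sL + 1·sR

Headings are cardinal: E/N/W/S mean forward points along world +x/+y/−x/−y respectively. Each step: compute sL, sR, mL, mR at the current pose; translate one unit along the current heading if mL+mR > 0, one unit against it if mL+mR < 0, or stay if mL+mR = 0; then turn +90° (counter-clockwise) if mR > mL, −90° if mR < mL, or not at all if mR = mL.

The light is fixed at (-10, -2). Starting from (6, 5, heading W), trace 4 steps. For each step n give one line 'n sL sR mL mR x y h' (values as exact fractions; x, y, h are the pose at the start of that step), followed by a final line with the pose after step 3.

0 40/221 40/277 14380/61217 40/277 6 5 W
1 4/25 4/37 174/925 4/37 5 5 N
2 40/389 8/65 4412/25285 8/65 5 6 E
3 1/9 5/29 119/522 5/29 6 6 S
final 6 5 W

n=0: pose=(6,5,W); sL=40/221, sR=40/277; mL=14380/61217, mR=40/277; mL+mR=23220/61217 → advance +1; mR−mL=-20/221 → turn -1·90°
n=1: pose=(5,5,N); sL=4/25, sR=4/37; mL=174/925, mR=4/37; mL+mR=274/925 → advance +1; mR−mL=-2/25 → turn -1·90°
n=2: pose=(5,6,E); sL=40/389, sR=8/65; mL=4412/25285, mR=8/65; mL+mR=7524/25285 → advance +1; mR−mL=-20/389 → turn -1·90°
n=3: pose=(6,6,S); sL=1/9, sR=5/29; mL=119/522, mR=5/29; mL+mR=209/522 → advance +1; mR−mL=-1/18 → turn -1·90°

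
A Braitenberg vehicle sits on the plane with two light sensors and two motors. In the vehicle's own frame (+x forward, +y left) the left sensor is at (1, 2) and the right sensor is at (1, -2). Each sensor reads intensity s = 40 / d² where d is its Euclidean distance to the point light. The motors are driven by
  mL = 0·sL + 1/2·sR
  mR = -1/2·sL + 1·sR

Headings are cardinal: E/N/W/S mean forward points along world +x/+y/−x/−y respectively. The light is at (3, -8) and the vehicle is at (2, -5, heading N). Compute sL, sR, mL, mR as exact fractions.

8/5 40/17 20/17 132/85

left sensor world pos  = (0, -4); dL² = 25
right sensor world pos = (4, -4); dR² = 17
sL = 40/25 = 8/5
sR = 40/17 = 40/17
mL = 0·sL + 1/2·sR = 20/17
mR = -1/2·sL + 1·sR = 132/85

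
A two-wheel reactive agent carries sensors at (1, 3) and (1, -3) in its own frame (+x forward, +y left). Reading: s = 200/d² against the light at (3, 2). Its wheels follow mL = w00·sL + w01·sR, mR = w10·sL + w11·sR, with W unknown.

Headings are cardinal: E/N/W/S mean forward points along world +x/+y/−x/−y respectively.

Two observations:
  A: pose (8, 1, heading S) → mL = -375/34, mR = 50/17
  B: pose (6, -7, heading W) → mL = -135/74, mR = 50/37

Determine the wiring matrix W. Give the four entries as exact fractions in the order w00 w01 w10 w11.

1/2 -1/2 1 0

obs A: pose=(8,1,S) → sL=50/17, sR=25, mL=-375/34, mR=50/17
obs B: pose=(6,-7,W) → sL=50/37, sR=5, mL=-135/74, mR=50/37
sensor matrix S = [[50/17, 25], [50/37, 5]]; det S = -12000/629
solve [mL_A; mL_B] = S·[w00; w01] and [mR_A; mR_B] = S·[w10; w11]:
  w00 = 1/2, w01 = -1/2, w10 = 1, w11 = 0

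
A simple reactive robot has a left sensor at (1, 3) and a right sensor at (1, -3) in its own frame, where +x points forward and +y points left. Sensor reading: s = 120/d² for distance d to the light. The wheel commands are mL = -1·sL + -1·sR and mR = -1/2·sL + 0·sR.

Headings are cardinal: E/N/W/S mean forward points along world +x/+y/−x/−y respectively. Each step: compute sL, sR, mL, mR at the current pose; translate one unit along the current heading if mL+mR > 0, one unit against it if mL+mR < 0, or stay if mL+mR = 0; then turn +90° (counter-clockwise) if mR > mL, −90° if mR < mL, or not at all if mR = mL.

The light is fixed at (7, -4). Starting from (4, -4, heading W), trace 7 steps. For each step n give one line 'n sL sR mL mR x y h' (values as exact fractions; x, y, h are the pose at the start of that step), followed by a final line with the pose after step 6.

0 24/5 24/5 -48/5 -12/5 4 -4 W
1 60 60/13 -840/13 -30 5 -4 S
2 120/17 24 -528/17 -60/17 5 -3 E
3 3 30 -33 -3/2 4 -3 N
4 24/5 24/5 -48/5 -12/5 4 -4 W
5 60 60/13 -840/13 -30 5 -4 S
6 120/17 24 -528/17 -60/17 5 -3 E
final 4 -3 N

n=0: pose=(4,-4,W); sL=24/5, sR=24/5; mL=-48/5, mR=-12/5; mL+mR=-12 → advance -1; mR−mL=36/5 → turn +1·90°
n=1: pose=(5,-4,S); sL=60, sR=60/13; mL=-840/13, mR=-30; mL+mR=-1230/13 → advance -1; mR−mL=450/13 → turn +1·90°
n=2: pose=(5,-3,E); sL=120/17, sR=24; mL=-528/17, mR=-60/17; mL+mR=-588/17 → advance -1; mR−mL=468/17 → turn +1·90°
n=3: pose=(4,-3,N); sL=3, sR=30; mL=-33, mR=-3/2; mL+mR=-69/2 → advance -1; mR−mL=63/2 → turn +1·90°
n=4: pose=(4,-4,W); sL=24/5, sR=24/5; mL=-48/5, mR=-12/5; mL+mR=-12 → advance -1; mR−mL=36/5 → turn +1·90°
n=5: pose=(5,-4,S); sL=60, sR=60/13; mL=-840/13, mR=-30; mL+mR=-1230/13 → advance -1; mR−mL=450/13 → turn +1·90°
n=6: pose=(5,-3,E); sL=120/17, sR=24; mL=-528/17, mR=-60/17; mL+mR=-588/17 → advance -1; mR−mL=468/17 → turn +1·90°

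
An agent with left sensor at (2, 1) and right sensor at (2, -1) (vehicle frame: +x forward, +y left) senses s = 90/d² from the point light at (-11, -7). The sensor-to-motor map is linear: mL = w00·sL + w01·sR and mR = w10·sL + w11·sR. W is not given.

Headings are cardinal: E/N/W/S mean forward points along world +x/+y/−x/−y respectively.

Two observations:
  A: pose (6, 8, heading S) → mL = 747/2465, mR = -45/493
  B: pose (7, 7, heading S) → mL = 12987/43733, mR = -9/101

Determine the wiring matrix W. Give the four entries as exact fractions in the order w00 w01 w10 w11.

1/2 1 -1/2 0

obs A: pose=(6,8,S) → sL=90/493, sR=18/85, mL=747/2465, mR=-45/493
obs B: pose=(7,7,S) → sL=18/101, sR=90/433, mL=12987/43733, mR=-9/101
sensor matrix S = [[90/493, 18/85], [18/101, 90/433]]; det S = 1296/6341285
solve [mL_A; mL_B] = S·[w00; w01] and [mR_A; mR_B] = S·[w10; w11]:
  w00 = 1/2, w01 = 1, w10 = -1/2, w11 = 0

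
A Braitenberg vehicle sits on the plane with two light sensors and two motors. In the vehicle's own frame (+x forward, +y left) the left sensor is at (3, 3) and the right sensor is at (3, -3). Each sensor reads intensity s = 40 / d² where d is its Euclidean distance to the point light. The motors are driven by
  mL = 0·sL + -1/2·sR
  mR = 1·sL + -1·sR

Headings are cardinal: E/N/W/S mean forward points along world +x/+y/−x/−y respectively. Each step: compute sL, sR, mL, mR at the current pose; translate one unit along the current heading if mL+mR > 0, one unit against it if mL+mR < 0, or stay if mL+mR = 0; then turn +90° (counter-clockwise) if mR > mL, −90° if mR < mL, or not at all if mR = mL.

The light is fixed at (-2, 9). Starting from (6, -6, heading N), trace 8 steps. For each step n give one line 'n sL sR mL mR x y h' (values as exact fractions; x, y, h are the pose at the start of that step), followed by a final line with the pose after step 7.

n=0: pose=(6,-6,N); sL=40/169, sR=8/53; mL=-4/53, mR=768/8957; mL+mR=92/8957 → advance +1; mR−mL=1444/8957 → turn +1·90°
n=1: pose=(6,-5,W); sL=20/157, sR=20/73; mL=-10/73, mR=-1680/11461; mL+mR=-3250/11461 → advance -1; mR−mL=-110/11461 → turn -1·90°
n=2: pose=(7,-5,N); sL=40/157, sR=8/53; mL=-4/53, mR=864/8321; mL+mR=236/8321 → advance +1; mR−mL=1492/8321 → turn +1·90°
n=3: pose=(7,-4,W); sL=10/73, sR=5/17; mL=-5/34, mR=-195/1241; mL+mR=-755/2482 → advance -1; mR−mL=-25/2482 → turn -1·90°
n=4: pose=(8,-4,N); sL=40/149, sR=40/269; mL=-20/269, mR=4800/40081; mL+mR=1820/40081 → advance +1; mR−mL=7780/40081 → turn +1·90°
n=5: pose=(8,-3,W); sL=20/137, sR=4/13; mL=-2/13, mR=-288/1781; mL+mR=-562/1781 → advance -1; mR−mL=-14/1781 → turn -1·90°
n=6: pose=(9,-3,N); sL=8/29, sR=40/277; mL=-20/277, mR=1056/8033; mL+mR=476/8033 → advance +1; mR−mL=1636/8033 → turn +1·90°
n=7: pose=(9,-2,W); sL=2/13, sR=5/16; mL=-5/32, mR=-33/208; mL+mR=-131/416 → advance -1; mR−mL=-1/416 → turn -1·90°

0 40/169 8/53 -4/53 768/8957 6 -6 N
1 20/157 20/73 -10/73 -1680/11461 6 -5 W
2 40/157 8/53 -4/53 864/8321 7 -5 N
3 10/73 5/17 -5/34 -195/1241 7 -4 W
4 40/149 40/269 -20/269 4800/40081 8 -4 N
5 20/137 4/13 -2/13 -288/1781 8 -3 W
6 8/29 40/277 -20/277 1056/8033 9 -3 N
7 2/13 5/16 -5/32 -33/208 9 -2 W
final 10 -2 N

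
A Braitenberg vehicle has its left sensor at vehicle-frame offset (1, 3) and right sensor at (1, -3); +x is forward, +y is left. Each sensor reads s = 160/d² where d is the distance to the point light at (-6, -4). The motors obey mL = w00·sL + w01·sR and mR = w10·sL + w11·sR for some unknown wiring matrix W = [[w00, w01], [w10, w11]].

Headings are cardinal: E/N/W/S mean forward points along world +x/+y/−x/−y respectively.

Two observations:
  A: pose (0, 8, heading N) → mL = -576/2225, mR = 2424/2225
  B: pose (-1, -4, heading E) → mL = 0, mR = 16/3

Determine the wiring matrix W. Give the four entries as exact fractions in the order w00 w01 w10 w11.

-1 1 1/2 1

obs A: pose=(0,8,N) → sL=80/89, sR=16/25, mL=-576/2225, mR=2424/2225
obs B: pose=(-1,-4,E) → sL=32/9, sR=32/9, mL=0, mR=16/3
sensor matrix S = [[80/89, 16/25], [32/9, 32/9]]; det S = 2048/2225
solve [mL_A; mL_B] = S·[w00; w01] and [mR_A; mR_B] = S·[w10; w11]:
  w00 = -1, w01 = 1, w10 = 1/2, w11 = 1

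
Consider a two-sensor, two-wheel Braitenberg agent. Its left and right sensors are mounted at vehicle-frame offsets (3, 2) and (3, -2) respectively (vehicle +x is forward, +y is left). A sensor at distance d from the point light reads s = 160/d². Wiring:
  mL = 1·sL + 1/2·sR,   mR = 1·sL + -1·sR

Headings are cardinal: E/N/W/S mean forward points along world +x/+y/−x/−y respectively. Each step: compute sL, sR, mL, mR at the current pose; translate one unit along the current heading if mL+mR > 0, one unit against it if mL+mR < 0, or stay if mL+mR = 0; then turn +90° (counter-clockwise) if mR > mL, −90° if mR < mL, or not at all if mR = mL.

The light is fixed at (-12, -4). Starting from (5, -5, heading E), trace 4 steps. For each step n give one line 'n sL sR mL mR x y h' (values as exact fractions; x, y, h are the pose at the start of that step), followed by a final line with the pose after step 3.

n=0: pose=(5,-5,E); sL=160/401, sR=160/409; mL=97520/164009, mR=1280/164009; mL+mR=98800/164009 → advance +1; mR−mL=-240/409 → turn -1·90°
n=1: pose=(6,-5,S); sL=5/13, sR=10/17; mL=150/221, mR=-45/221; mL+mR=105/221 → advance +1; mR−mL=-15/17 → turn -1·90°
n=2: pose=(6,-6,W); sL=160/241, sR=32/45; mL=11056/10845, mR=-512/10845; mL+mR=10544/10845 → advance +1; mR−mL=-16/15 → turn -1·90°
n=3: pose=(5,-6,N); sL=80/113, sR=80/181; mL=19000/20453, mR=5440/20453; mL+mR=24440/20453 → advance +1; mR−mL=-120/181 → turn -1·90°

0 160/401 160/409 97520/164009 1280/164009 5 -5 E
1 5/13 10/17 150/221 -45/221 6 -5 S
2 160/241 32/45 11056/10845 -512/10845 6 -6 W
3 80/113 80/181 19000/20453 5440/20453 5 -6 N
final 5 -5 E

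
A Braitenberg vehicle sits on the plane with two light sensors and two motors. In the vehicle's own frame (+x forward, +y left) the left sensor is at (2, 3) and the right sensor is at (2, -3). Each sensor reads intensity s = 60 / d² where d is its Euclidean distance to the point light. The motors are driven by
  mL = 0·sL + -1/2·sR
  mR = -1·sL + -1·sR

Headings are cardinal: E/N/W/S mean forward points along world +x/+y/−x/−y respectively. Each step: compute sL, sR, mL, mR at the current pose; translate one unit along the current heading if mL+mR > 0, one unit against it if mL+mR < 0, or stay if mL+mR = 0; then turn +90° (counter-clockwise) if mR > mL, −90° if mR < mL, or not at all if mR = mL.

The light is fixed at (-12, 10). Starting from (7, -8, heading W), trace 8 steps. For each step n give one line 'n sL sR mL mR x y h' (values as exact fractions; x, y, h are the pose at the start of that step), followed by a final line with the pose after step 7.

n=0: pose=(7,-8,W); sL=6/73, sR=30/257; mL=-15/257, mR=-3732/18761; mL+mR=-4827/18761 → advance -1; mR−mL=-2637/18761 → turn -1·90°
n=1: pose=(8,-8,N); sL=12/109, sR=12/157; mL=-6/157, mR=-3192/17113; mL+mR=-3846/17113 → advance -1; mR−mL=-2538/17113 → turn -1·90°
n=2: pose=(8,-9,E); sL=3/37, sR=15/242; mL=-15/484, mR=-1281/8954; mL+mR=-3117/17908 → advance -1; mR−mL=-2007/17908 → turn -1·90°
n=3: pose=(7,-9,S); sL=12/185, sR=60/697; mL=-30/697, mR=-19464/128945; mL+mR=-25014/128945 → advance -1; mR−mL=-13914/128945 → turn -1·90°
n=4: pose=(7,-8,W); sL=6/73, sR=30/257; mL=-15/257, mR=-3732/18761; mL+mR=-4827/18761 → advance -1; mR−mL=-2637/18761 → turn -1·90°
n=5: pose=(8,-8,N); sL=12/109, sR=12/157; mL=-6/157, mR=-3192/17113; mL+mR=-3846/17113 → advance -1; mR−mL=-2538/17113 → turn -1·90°
n=6: pose=(8,-9,E); sL=3/37, sR=15/242; mL=-15/484, mR=-1281/8954; mL+mR=-3117/17908 → advance -1; mR−mL=-2007/17908 → turn -1·90°
n=7: pose=(7,-9,S); sL=12/185, sR=60/697; mL=-30/697, mR=-19464/128945; mL+mR=-25014/128945 → advance -1; mR−mL=-13914/128945 → turn -1·90°

0 6/73 30/257 -15/257 -3732/18761 7 -8 W
1 12/109 12/157 -6/157 -3192/17113 8 -8 N
2 3/37 15/242 -15/484 -1281/8954 8 -9 E
3 12/185 60/697 -30/697 -19464/128945 7 -9 S
4 6/73 30/257 -15/257 -3732/18761 7 -8 W
5 12/109 12/157 -6/157 -3192/17113 8 -8 N
6 3/37 15/242 -15/484 -1281/8954 8 -9 E
7 12/185 60/697 -30/697 -19464/128945 7 -9 S
final 7 -8 W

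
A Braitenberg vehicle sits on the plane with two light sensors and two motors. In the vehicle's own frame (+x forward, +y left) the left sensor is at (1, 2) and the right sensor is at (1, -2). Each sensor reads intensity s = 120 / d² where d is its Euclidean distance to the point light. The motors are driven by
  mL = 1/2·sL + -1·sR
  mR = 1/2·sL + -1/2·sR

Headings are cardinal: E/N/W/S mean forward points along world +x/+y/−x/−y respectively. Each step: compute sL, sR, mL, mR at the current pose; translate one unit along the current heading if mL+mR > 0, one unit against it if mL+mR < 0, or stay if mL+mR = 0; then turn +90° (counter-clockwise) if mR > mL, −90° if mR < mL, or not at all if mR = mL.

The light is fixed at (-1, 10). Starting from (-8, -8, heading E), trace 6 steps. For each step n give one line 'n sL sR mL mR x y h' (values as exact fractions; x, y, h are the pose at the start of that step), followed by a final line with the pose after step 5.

0 30/73 30/109 -555/7957 540/7957 -8 -8 E
1 120/389 24/65 -5436/25285 -768/25285 -9 -8 N
2 20/87 12/37 -674/3219 -152/3219 -9 -9 W
3 24/85 120/481 -4428/40885 672/40885 -8 -9 S
4 30/73 30/109 -555/7957 540/7957 -8 -8 E
5 120/389 24/65 -5436/25285 -768/25285 -9 -8 N
final -9 -9 W

n=0: pose=(-8,-8,E); sL=30/73, sR=30/109; mL=-555/7957, mR=540/7957; mL+mR=-15/7957 → advance -1; mR−mL=15/109 → turn +1·90°
n=1: pose=(-9,-8,N); sL=120/389, sR=24/65; mL=-5436/25285, mR=-768/25285; mL+mR=-6204/25285 → advance -1; mR−mL=12/65 → turn +1·90°
n=2: pose=(-9,-9,W); sL=20/87, sR=12/37; mL=-674/3219, mR=-152/3219; mL+mR=-826/3219 → advance -1; mR−mL=6/37 → turn +1·90°
n=3: pose=(-8,-9,S); sL=24/85, sR=120/481; mL=-4428/40885, mR=672/40885; mL+mR=-3756/40885 → advance -1; mR−mL=60/481 → turn +1·90°
n=4: pose=(-8,-8,E); sL=30/73, sR=30/109; mL=-555/7957, mR=540/7957; mL+mR=-15/7957 → advance -1; mR−mL=15/109 → turn +1·90°
n=5: pose=(-9,-8,N); sL=120/389, sR=24/65; mL=-5436/25285, mR=-768/25285; mL+mR=-6204/25285 → advance -1; mR−mL=12/65 → turn +1·90°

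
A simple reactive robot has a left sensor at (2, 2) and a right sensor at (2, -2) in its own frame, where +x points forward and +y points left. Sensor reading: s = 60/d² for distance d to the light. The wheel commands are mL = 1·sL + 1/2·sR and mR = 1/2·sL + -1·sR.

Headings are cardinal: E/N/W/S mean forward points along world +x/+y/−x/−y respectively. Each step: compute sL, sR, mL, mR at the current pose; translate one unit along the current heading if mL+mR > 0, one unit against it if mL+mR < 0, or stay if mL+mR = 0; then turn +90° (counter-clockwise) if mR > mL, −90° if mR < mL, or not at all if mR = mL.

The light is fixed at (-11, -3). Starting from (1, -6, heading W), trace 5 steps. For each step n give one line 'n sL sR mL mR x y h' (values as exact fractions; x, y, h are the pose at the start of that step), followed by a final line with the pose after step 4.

0 12/25 60/101 1962/2525 -894/2525 1 -6 W
1 30/41 6/17 633/697 9/697 0 -6 N
2 60/169 12/37 3234/6253 -918/6253 0 -5 E
3 15/53 15/29 1665/3074 -1155/3074 1 -5 S
4 12/25 60/101 1962/2525 -894/2525 1 -6 W
final 0 -6 N

n=0: pose=(1,-6,W); sL=12/25, sR=60/101; mL=1962/2525, mR=-894/2525; mL+mR=1068/2525 → advance +1; mR−mL=-2856/2525 → turn -1·90°
n=1: pose=(0,-6,N); sL=30/41, sR=6/17; mL=633/697, mR=9/697; mL+mR=642/697 → advance +1; mR−mL=-624/697 → turn -1·90°
n=2: pose=(0,-5,E); sL=60/169, sR=12/37; mL=3234/6253, mR=-918/6253; mL+mR=2316/6253 → advance +1; mR−mL=-4152/6253 → turn -1·90°
n=3: pose=(1,-5,S); sL=15/53, sR=15/29; mL=1665/3074, mR=-1155/3074; mL+mR=255/1537 → advance +1; mR−mL=-1410/1537 → turn -1·90°
n=4: pose=(1,-6,W); sL=12/25, sR=60/101; mL=1962/2525, mR=-894/2525; mL+mR=1068/2525 → advance +1; mR−mL=-2856/2525 → turn -1·90°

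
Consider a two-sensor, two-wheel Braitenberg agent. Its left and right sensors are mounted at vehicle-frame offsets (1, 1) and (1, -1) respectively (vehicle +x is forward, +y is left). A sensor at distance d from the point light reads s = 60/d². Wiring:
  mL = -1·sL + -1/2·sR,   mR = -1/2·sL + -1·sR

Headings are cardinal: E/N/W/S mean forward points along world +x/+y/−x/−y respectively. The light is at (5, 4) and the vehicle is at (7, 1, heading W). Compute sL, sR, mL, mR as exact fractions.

60/17 12 -162/17 -234/17

left sensor world pos  = (6, 0); dL² = 17
right sensor world pos = (6, 2); dR² = 5
sL = 60/17 = 60/17
sR = 60/5 = 12
mL = -1·sL + -1/2·sR = -162/17
mR = -1/2·sL + -1·sR = -234/17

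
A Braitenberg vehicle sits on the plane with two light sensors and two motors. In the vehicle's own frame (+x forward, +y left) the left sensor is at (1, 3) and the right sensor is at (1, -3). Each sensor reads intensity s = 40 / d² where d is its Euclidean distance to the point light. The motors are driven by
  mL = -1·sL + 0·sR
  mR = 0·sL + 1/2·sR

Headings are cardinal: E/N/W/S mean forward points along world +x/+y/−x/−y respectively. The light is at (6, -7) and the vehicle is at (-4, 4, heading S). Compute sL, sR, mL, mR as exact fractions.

left sensor world pos  = (-1, 3); dL² = 149
right sensor world pos = (-7, 3); dR² = 269
sL = 40/149 = 40/149
sR = 40/269 = 40/269
mL = -1·sL + 0·sR = -40/149
mR = 0·sL + 1/2·sR = 20/269

40/149 40/269 -40/149 20/269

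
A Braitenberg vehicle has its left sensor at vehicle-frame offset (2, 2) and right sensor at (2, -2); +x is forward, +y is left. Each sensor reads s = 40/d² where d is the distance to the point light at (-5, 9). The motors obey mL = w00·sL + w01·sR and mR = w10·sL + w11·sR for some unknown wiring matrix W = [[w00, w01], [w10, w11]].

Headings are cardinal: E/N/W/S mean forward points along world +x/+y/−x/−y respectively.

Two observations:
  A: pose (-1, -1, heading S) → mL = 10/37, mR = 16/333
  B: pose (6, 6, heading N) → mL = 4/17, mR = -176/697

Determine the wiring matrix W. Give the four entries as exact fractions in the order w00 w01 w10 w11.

obs A: pose=(-1,-1,S) → sL=2/9, sR=10/37, mL=10/37, mR=16/333
obs B: pose=(6,6,N) → sL=20/41, sR=4/17, mL=4/17, mR=-176/697
sensor matrix S = [[2/9, 10/37], [20/41, 4/17]]; det S = -18464/232101
solve [mL_A; mL_B] = S·[w00; w01] and [mR_A; mR_B] = S·[w10; w11]:
  w00 = 0, w01 = 1, w10 = -1, w11 = 1

0 1 -1 1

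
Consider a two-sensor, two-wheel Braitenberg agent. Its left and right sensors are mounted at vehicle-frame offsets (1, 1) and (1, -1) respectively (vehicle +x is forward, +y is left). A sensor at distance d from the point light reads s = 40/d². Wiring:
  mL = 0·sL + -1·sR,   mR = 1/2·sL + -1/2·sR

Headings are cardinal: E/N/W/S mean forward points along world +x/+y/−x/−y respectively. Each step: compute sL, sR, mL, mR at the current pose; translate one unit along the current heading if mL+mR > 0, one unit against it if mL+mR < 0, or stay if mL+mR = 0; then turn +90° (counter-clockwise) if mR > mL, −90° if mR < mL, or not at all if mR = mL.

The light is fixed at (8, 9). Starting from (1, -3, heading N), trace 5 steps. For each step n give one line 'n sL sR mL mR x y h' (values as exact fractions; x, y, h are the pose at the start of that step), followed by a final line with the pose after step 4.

0 8/37 40/157 -40/157 -112/5809 1 -3 N
1 2/13 5/26 -5/26 -1/52 1 -4 W
2 40/221 8/49 -8/49 96/10829 2 -4 S
3 20/73 20/97 -20/97 240/7081 2 -3 E
4 8/37 40/157 -40/157 -112/5809 1 -3 N
final 1 -4 W

n=0: pose=(1,-3,N); sL=8/37, sR=40/157; mL=-40/157, mR=-112/5809; mL+mR=-1592/5809 → advance -1; mR−mL=1368/5809 → turn +1·90°
n=1: pose=(1,-4,W); sL=2/13, sR=5/26; mL=-5/26, mR=-1/52; mL+mR=-11/52 → advance -1; mR−mL=9/52 → turn +1·90°
n=2: pose=(2,-4,S); sL=40/221, sR=8/49; mL=-8/49, mR=96/10829; mL+mR=-1672/10829 → advance -1; mR−mL=1864/10829 → turn +1·90°
n=3: pose=(2,-3,E); sL=20/73, sR=20/97; mL=-20/97, mR=240/7081; mL+mR=-1220/7081 → advance -1; mR−mL=1700/7081 → turn +1·90°
n=4: pose=(1,-3,N); sL=8/37, sR=40/157; mL=-40/157, mR=-112/5809; mL+mR=-1592/5809 → advance -1; mR−mL=1368/5809 → turn +1·90°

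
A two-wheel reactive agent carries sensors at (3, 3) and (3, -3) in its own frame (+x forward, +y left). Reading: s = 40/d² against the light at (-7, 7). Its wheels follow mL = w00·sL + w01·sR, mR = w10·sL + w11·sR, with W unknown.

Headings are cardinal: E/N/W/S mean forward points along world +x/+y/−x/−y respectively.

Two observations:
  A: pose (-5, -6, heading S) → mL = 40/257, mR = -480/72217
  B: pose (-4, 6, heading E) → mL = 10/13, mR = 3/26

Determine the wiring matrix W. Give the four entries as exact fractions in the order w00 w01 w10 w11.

0 1 1/2 -1/2

obs A: pose=(-5,-6,S) → sL=40/281, sR=40/257, mL=40/257, mR=-480/72217
obs B: pose=(-4,6,E) → sL=1, sR=10/13, mL=10/13, mR=3/26
sensor matrix S = [[40/281, 40/257], [1, 10/13]]; det S = -43320/938821
solve [mL_A; mL_B] = S·[w00; w01] and [mR_A; mR_B] = S·[w10; w11]:
  w00 = 0, w01 = 1, w10 = 1/2, w11 = -1/2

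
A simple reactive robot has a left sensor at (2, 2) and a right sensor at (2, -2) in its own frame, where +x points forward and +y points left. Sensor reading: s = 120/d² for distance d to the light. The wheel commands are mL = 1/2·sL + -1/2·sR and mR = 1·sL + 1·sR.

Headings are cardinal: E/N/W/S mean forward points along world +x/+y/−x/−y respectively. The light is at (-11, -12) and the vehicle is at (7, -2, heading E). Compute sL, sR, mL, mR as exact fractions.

15/68 15/58 -75/3944 945/1972

left sensor world pos  = (9, 0); dL² = 544
right sensor world pos = (9, -4); dR² = 464
sL = 120/544 = 15/68
sR = 120/464 = 15/58
mL = 1/2·sL + -1/2·sR = -75/3944
mR = 1·sL + 1·sR = 945/1972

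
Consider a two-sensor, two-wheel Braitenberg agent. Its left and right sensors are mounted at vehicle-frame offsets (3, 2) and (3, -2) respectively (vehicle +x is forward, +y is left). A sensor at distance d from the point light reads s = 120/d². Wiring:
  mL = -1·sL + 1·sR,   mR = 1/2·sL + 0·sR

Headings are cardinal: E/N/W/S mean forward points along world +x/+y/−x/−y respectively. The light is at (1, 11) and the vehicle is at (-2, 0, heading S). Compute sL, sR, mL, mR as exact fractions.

120/197 120/221 -2880/43537 60/197

left sensor world pos  = (0, -3); dL² = 197
right sensor world pos = (-4, -3); dR² = 221
sL = 120/197 = 120/197
sR = 120/221 = 120/221
mL = -1·sL + 1·sR = -2880/43537
mR = 1/2·sL + 0·sR = 60/197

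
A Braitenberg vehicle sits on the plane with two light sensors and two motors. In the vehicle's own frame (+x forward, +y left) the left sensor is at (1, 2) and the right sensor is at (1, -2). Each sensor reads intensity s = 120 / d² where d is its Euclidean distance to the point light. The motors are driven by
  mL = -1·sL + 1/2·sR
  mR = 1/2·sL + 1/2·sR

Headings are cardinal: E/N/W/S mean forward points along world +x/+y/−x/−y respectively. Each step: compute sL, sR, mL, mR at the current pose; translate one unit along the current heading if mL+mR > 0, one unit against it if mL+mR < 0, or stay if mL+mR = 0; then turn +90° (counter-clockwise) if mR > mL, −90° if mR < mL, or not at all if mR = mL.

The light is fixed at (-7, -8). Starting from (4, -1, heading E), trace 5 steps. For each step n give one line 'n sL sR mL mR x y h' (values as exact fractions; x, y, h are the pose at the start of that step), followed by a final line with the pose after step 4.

n=0: pose=(4,-1,E); sL=8/15, sR=120/169; mL=-452/2535, mR=1576/2535; mL+mR=1124/2535 → advance +1; mR−mL=4/5 → turn +1·90°
n=1: pose=(5,-1,N); sL=30/41, sR=6/13; mL=-267/533, mR=318/533; mL+mR=51/533 → advance +1; mR−mL=45/41 → turn +1·90°
n=2: pose=(5,0,W); sL=120/157, sR=120/221; mL=-17100/34697, mR=22680/34697; mL+mR=5580/34697 → advance +1; mR−mL=180/157 → turn +1·90°
n=3: pose=(4,0,S); sL=60/109, sR=12/13; mL=-126/1417, mR=1044/1417; mL+mR=918/1417 → advance +1; mR−mL=90/109 → turn +1·90°
n=4: pose=(4,-1,E); sL=8/15, sR=120/169; mL=-452/2535, mR=1576/2535; mL+mR=1124/2535 → advance +1; mR−mL=4/5 → turn +1·90°

0 8/15 120/169 -452/2535 1576/2535 4 -1 E
1 30/41 6/13 -267/533 318/533 5 -1 N
2 120/157 120/221 -17100/34697 22680/34697 5 0 W
3 60/109 12/13 -126/1417 1044/1417 4 0 S
4 8/15 120/169 -452/2535 1576/2535 4 -1 E
final 5 -1 N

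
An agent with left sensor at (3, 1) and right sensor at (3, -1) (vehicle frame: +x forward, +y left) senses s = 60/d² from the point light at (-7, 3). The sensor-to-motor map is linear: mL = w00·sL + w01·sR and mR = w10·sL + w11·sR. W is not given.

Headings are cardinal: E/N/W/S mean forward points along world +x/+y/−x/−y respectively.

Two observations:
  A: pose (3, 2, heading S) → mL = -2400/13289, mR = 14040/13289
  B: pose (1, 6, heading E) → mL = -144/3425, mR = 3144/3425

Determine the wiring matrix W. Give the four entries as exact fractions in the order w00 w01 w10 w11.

1 -1 1 1

obs A: pose=(3,2,S) → sL=60/137, sR=60/97, mL=-2400/13289, mR=14040/13289
obs B: pose=(1,6,E) → sL=60/137, sR=12/25, mL=-144/3425, mR=3144/3425
sensor matrix S = [[60/137, 60/97], [60/137, 12/25]]; det S = -4032/66445
solve [mL_A; mL_B] = S·[w00; w01] and [mR_A; mR_B] = S·[w10; w11]:
  w00 = 1, w01 = -1, w10 = 1, w11 = 1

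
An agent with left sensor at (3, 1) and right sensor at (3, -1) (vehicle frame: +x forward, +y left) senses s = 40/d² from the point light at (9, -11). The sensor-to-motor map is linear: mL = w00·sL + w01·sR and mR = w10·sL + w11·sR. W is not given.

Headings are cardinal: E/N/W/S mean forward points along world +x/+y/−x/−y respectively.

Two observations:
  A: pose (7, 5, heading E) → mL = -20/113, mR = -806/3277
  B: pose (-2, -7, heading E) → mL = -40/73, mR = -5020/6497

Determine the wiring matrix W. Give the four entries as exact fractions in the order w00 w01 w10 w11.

0 -1 -1/2 -1

obs A: pose=(7,5,E) → sL=4/29, sR=20/113, mL=-20/113, mR=-806/3277
obs B: pose=(-2,-7,E) → sL=40/89, sR=40/73, mL=-40/73, mR=-5020/6497
sensor matrix S = [[4/29, 20/113], [40/89, 40/73]]; det S = -84480/21290669
solve [mL_A; mL_B] = S·[w00; w01] and [mR_A; mR_B] = S·[w10; w11]:
  w00 = 0, w01 = -1, w10 = -1/2, w11 = -1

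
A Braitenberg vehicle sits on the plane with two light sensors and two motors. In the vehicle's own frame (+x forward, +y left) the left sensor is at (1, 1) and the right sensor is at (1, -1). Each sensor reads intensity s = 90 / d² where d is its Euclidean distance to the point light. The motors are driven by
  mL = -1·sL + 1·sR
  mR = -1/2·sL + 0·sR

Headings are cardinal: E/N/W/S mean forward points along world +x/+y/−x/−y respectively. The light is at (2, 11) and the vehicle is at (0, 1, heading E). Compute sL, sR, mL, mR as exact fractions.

45/41 45/61 -900/2501 -45/82

left sensor world pos  = (1, 2); dL² = 82
right sensor world pos = (1, 0); dR² = 122
sL = 90/82 = 45/41
sR = 90/122 = 45/61
mL = -1·sL + 1·sR = -900/2501
mR = -1/2·sL + 0·sR = -45/82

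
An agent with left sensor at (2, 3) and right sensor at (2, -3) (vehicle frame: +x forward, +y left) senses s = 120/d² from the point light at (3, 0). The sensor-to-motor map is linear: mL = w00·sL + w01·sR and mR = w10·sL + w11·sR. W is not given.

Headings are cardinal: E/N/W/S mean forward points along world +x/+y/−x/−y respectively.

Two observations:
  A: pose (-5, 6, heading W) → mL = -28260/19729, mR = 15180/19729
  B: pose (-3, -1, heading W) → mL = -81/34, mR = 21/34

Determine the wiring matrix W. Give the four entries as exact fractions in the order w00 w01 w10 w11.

obs A: pose=(-5,6,W) → sL=120/109, sR=120/181, mL=-28260/19729, mR=15180/19729
obs B: pose=(-3,-1,W) → sL=3/2, sR=30/17, mL=-81/34, mR=21/34
sensor matrix S = [[120/109, 120/181], [3/2, 30/17]]; det S = 318060/335393
solve [mL_A; mL_B] = S·[w00; w01] and [mR_A; mR_B] = S·[w10; w11]:
  w00 = -1, w01 = -1/2, w10 = 1, w11 = -1/2

-1 -1/2 1 -1/2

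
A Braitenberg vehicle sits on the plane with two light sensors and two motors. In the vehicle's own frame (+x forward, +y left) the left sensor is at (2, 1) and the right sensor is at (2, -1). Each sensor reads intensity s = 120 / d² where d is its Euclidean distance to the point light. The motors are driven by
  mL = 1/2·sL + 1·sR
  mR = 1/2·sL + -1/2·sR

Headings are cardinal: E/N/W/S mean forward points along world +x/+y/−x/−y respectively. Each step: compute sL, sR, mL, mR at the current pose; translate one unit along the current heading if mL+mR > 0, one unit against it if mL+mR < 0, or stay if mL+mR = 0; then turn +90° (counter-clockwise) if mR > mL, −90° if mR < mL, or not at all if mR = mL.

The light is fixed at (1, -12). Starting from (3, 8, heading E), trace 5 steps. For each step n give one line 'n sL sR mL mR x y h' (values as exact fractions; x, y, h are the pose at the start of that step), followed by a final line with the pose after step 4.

n=0: pose=(3,8,E); sL=120/457, sR=120/377; mL=77460/172289, mR=-4800/172289; mL+mR=72660/172289 → advance +1; mR−mL=-180/377 → turn -1·90°
n=1: pose=(4,8,S); sL=6/17, sR=15/41; mL=378/697, mR=-9/1394; mL+mR=747/1394 → advance +1; mR−mL=-45/82 → turn -1·90°
n=2: pose=(4,7,W); sL=24/65, sR=120/401; mL=12612/26065, mR=912/26065; mL+mR=13524/26065 → advance +1; mR−mL=-180/401 → turn -1·90°
n=3: pose=(3,7,N); sL=60/221, sR=4/15; mL=1334/3315, mR=8/3315; mL+mR=1342/3315 → advance +1; mR−mL=-2/5 → turn -1·90°
n=4: pose=(3,8,E); sL=120/457, sR=120/377; mL=77460/172289, mR=-4800/172289; mL+mR=72660/172289 → advance +1; mR−mL=-180/377 → turn -1·90°

0 120/457 120/377 77460/172289 -4800/172289 3 8 E
1 6/17 15/41 378/697 -9/1394 4 8 S
2 24/65 120/401 12612/26065 912/26065 4 7 W
3 60/221 4/15 1334/3315 8/3315 3 7 N
4 120/457 120/377 77460/172289 -4800/172289 3 8 E
final 4 8 S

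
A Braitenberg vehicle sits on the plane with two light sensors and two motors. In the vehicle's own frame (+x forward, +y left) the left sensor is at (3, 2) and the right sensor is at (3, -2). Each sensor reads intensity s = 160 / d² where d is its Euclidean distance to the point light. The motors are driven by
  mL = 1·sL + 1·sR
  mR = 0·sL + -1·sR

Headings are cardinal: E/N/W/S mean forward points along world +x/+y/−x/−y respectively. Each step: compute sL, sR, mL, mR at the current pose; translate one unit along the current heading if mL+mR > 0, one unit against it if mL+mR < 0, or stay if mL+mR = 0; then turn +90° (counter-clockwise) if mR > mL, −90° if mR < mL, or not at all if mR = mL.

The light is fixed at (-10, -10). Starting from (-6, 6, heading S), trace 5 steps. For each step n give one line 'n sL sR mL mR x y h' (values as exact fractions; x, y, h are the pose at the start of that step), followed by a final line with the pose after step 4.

n=0: pose=(-6,6,S); sL=32/41, sR=160/173; mL=12096/7093, mR=-160/173; mL+mR=32/41 → advance +1; mR−mL=-18656/7093 → turn -1·90°
n=1: pose=(-6,5,W); sL=16/17, sR=16/29; mL=736/493, mR=-16/29; mL+mR=16/17 → advance +1; mR−mL=-1008/493 → turn -1·90°
n=2: pose=(-7,5,N); sL=32/65, sR=160/349; mL=21568/22685, mR=-160/349; mL+mR=32/65 → advance +1; mR−mL=-31968/22685 → turn -1·90°
n=3: pose=(-7,6,E); sL=4/9, sR=20/29; mL=296/261, mR=-20/29; mL+mR=4/9 → advance +1; mR−mL=-476/261 → turn -1·90°
n=4: pose=(-6,6,S); sL=32/41, sR=160/173; mL=12096/7093, mR=-160/173; mL+mR=32/41 → advance +1; mR−mL=-18656/7093 → turn -1·90°

0 32/41 160/173 12096/7093 -160/173 -6 6 S
1 16/17 16/29 736/493 -16/29 -6 5 W
2 32/65 160/349 21568/22685 -160/349 -7 5 N
3 4/9 20/29 296/261 -20/29 -7 6 E
4 32/41 160/173 12096/7093 -160/173 -6 6 S
final -6 5 W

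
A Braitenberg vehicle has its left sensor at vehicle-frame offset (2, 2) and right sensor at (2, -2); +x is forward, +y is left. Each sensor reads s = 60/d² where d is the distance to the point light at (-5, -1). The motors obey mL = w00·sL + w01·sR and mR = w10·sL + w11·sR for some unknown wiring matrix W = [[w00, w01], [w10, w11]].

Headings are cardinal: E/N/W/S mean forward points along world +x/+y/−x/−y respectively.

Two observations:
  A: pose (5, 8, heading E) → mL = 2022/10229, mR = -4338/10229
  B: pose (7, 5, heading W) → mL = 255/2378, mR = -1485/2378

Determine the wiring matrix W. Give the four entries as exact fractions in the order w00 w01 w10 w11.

obs A: pose=(5,8,E) → sL=12/53, sR=60/193, mL=2022/10229, mR=-4338/10229
obs B: pose=(7,5,W) → sL=15/29, sR=15/41, mL=255/2378, mR=-1485/2378
sensor matrix S = [[12/53, 60/193], [15/29, 15/41]]; det S = -948240/12162281
solve [mL_A; mL_B] = S·[w00; w01] and [mR_A; mR_B] = S·[w10; w11]:
  w00 = -1/2, w01 = 1, w10 = -1/2, w11 = -1

-1/2 1 -1/2 -1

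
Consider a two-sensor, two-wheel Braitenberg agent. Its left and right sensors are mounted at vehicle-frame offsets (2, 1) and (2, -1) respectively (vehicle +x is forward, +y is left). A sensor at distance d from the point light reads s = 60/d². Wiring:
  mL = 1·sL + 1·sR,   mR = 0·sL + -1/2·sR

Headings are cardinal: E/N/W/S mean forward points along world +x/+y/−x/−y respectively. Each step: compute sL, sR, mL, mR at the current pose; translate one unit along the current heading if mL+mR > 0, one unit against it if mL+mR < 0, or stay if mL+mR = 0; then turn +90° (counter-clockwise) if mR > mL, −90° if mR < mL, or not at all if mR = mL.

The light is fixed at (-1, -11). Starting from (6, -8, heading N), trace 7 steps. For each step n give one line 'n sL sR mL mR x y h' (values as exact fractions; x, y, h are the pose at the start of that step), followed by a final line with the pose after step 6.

0 60/61 60/89 9000/5429 -30/89 6 -8 N
1 30/53 2/3 196/159 -1/3 6 -7 E
2 12/17 60/53 1656/901 -30/53 7 -7 S
3 3/2 15/13 69/26 -15/26 7 -8 W
4 60/61 60/89 9000/5429 -30/89 6 -8 N
5 30/53 2/3 196/159 -1/3 6 -7 E
6 12/17 60/53 1656/901 -30/53 7 -7 S
final 7 -8 W

n=0: pose=(6,-8,N); sL=60/61, sR=60/89; mL=9000/5429, mR=-30/89; mL+mR=7170/5429 → advance +1; mR−mL=-10830/5429 → turn -1·90°
n=1: pose=(6,-7,E); sL=30/53, sR=2/3; mL=196/159, mR=-1/3; mL+mR=143/159 → advance +1; mR−mL=-83/53 → turn -1·90°
n=2: pose=(7,-7,S); sL=12/17, sR=60/53; mL=1656/901, mR=-30/53; mL+mR=1146/901 → advance +1; mR−mL=-2166/901 → turn -1·90°
n=3: pose=(7,-8,W); sL=3/2, sR=15/13; mL=69/26, mR=-15/26; mL+mR=27/13 → advance +1; mR−mL=-42/13 → turn -1·90°
n=4: pose=(6,-8,N); sL=60/61, sR=60/89; mL=9000/5429, mR=-30/89; mL+mR=7170/5429 → advance +1; mR−mL=-10830/5429 → turn -1·90°
n=5: pose=(6,-7,E); sL=30/53, sR=2/3; mL=196/159, mR=-1/3; mL+mR=143/159 → advance +1; mR−mL=-83/53 → turn -1·90°
n=6: pose=(7,-7,S); sL=12/17, sR=60/53; mL=1656/901, mR=-30/53; mL+mR=1146/901 → advance +1; mR−mL=-2166/901 → turn -1·90°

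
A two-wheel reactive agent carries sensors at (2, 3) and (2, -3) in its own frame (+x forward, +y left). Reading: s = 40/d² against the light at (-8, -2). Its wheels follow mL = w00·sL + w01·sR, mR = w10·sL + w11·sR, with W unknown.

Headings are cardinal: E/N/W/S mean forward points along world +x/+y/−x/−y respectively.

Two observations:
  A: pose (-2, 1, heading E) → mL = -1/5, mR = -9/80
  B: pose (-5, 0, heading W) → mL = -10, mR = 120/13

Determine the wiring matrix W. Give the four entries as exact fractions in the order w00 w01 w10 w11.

-1/2 0 1/2 -1/2

obs A: pose=(-2,1,E) → sL=2/5, sR=5/8, mL=-1/5, mR=-9/80
obs B: pose=(-5,0,W) → sL=20, sR=20/13, mL=-10, mR=120/13
sensor matrix S = [[2/5, 5/8], [20, 20/13]]; det S = -309/26
solve [mL_A; mL_B] = S·[w00; w01] and [mR_A; mR_B] = S·[w10; w11]:
  w00 = -1/2, w01 = 0, w10 = 1/2, w11 = -1/2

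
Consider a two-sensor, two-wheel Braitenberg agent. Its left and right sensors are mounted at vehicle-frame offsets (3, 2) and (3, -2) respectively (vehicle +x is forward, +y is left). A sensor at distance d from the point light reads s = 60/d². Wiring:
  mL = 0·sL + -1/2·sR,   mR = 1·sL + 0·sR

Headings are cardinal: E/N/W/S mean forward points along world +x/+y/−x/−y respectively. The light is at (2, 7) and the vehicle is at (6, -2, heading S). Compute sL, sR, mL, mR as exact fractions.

left sensor world pos  = (8, -5); dL² = 180
right sensor world pos = (4, -5); dR² = 148
sL = 60/180 = 1/3
sR = 60/148 = 15/37
mL = 0·sL + -1/2·sR = -15/74
mR = 1·sL + 0·sR = 1/3

1/3 15/37 -15/74 1/3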